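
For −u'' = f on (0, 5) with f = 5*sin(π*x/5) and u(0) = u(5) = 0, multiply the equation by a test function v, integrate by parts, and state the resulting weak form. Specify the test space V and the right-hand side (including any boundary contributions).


V = H^1_0(0, 5) (so v(0) = v(5) = 0); weak form: ∫_0^5 u'v' dx = ∫_0^5 (5*sin(π*x/5)) v dx for all v ∈ V.

Multiply both sides by a test function v and integrate from 0 to 5:
  ∫_0^5 −u''(x) v(x) dx = ∫_0^5 f(x) v(x) dx.
Integrate the LHS by parts once:
  ∫_0^5 −u'' v dx = −[u'(x) v(x)]_0^5 + ∫_0^5 u'(x) v'(x) dx.
Thus ∫_0^5 u'(x) v'(x) dx = ∫_0^5 f(x) v(x) dx + [u'(x) v(x)]_0^5.
Choose V so that boundary terms are either known or forced to vanish.
u is Dirichlet: u(0) = u(5) = 0. Let V = H^1_0(0, 5); then v(0) = v(5) = 0, and [u' v]_0^5 = 0.
Weak formulation: find u (satisfying any essential BC) such that ∫_0^5 u'(x) v'(x) dx = ∫_0^5 f v dx for all v ∈ V.
Substituting f(x) = 5*sin(π*x/5), the right-hand side is ∫_0^5 (5*sin(π*x/5)) v dx.


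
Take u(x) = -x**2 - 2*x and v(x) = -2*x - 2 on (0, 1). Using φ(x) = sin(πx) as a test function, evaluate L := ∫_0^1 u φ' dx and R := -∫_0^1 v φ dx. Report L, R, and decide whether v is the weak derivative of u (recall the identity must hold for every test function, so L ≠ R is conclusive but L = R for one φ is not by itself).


LHS = 6/π, RHS = 6/π. Yes, v = u' weakly.

u(x) = -x**2 - 2*x, classical derivative u'(x) = -2*x - 2.
φ(x) = sin(πx), so φ'(x) = π*cos(π*x).
Note φ(0) = φ(1) = 0, so the boundary term u·φ vanishes.
LHS = ∫_0^1 u(x) φ'(x) dx = ∫_0^1 (-π*x^2*cos(π*x) - 2*π*x*cos(π*x)) dx. Term by term:
  ∫_0^1 -π*x^2*cos(π*x) dx = 2/π;  ∫_0^1 -2*π*x*cos(π*x) dx = 4/π.
Sum: 2/π + 4/π = 6/π.
So LHS = 6/π.
∫_0^1 v(x) φ(x) dx = ∫_0^1 (-2*x*sin(π*x) - 2*sin(π*x)) dx. Term by term:
  ∫_0^1 -2*sin(π*x) dx = -4/π;  ∫_0^1 -2*x*sin(π*x) dx = -2/π.
Sum: -4/π − 2/π = -6/π.
So RHS = -∫_0^1 v(x) φ(x) dx = 6/π.
LHS = RHS, so the identity holds for this test φ.
Moreover u is smooth here and v(x) = u'(x) = -2*x - 2 pointwise, so the identity holds for every test function. Hence v is the weak derivative of u.


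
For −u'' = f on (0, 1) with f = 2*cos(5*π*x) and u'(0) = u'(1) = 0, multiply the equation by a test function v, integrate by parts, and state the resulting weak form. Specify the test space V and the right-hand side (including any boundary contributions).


V = H^1(0, 1) (no boundary constraint on v; u is determined up to an additive constant); weak form: ∫_0^1 u'v' dx = ∫_0^1 (2*cos(5*π*x)) v dx for all v ∈ V.

Multiply both sides by a test function v and integrate from 0 to 1:
  ∫_0^1 −u''(x) v(x) dx = ∫_0^1 f(x) v(x) dx.
Integrate the LHS by parts once:
  ∫_0^1 −u'' v dx = −[u'(x) v(x)]_0^1 + ∫_0^1 u'(x) v'(x) dx.
Thus ∫_0^1 u'(x) v'(x) dx = ∫_0^1 f(x) v(x) dx + [u'(x) v(x)]_0^1.
Choose V so that boundary terms are either known or forced to vanish.
u has homogeneous Neumann: u'(0) = u'(1) = 0. So [u' v]_0^1 = 0·v(1) − 0·v(0) = 0 for any v; take V = H^1(0, 1).
Weak formulation: find u (satisfying any essential BC) such that ∫_0^1 u'(x) v'(x) dx = ∫_0^1 f v dx for all v ∈ V (homogeneous Neumann, so boundary terms vanish).
Substituting f(x) = 2*cos(5*π*x), the right-hand side is ∫_0^1 (2*cos(5*π*x)) v dx.
Compatibility check (pure Neumann): taking v ≡ 1 ∈ V gives 0 = ∫_0^1 f dx + (0) − (0), i.e. ∫_0^1 f dx must equal u'(0) − u'(1) = 0. Indeed ∫_0^1 (2*cos(5*π*x)) dx = 0, so the data are compatible. The solution is then unique only up to an additive constant (fix it e.g. by requiring ∫_0^1 u dx = 0).


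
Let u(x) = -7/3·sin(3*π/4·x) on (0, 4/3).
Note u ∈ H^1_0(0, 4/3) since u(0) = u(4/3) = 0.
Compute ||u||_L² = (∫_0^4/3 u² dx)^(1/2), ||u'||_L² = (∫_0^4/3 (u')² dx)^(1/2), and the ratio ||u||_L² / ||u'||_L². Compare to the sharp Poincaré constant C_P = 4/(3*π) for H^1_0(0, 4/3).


||u||_L² / ||u'||_L² = 4/(3*π) = C_P.

u(x) = -7/3·sin(3*π/4·x), so u'(x) = -7*π*cos(3*π*x/4)/4.
Writing u(x) = A·sin(kπx/L) with A = -7/3 and k = 1, use ∫_0^L sin²(kπx/L) dx = L/2 and ∫_0^L cos²(kπx/L) dx = L/2.
u² = 49/9·sin²(3*π/4·x) and (u')² = 49*π^2/16·cos²(3*π/4·x), and each of sin², cos² integrates to L/2 = 2/3 over (0, 4/3).
∫_0^4/3 u² dx = 98/27, so ||u||_L² = 7*sqrt(6)/9.
∫_0^4/3 (u')² dx = 49*π^2/24, so ||u'||_L² = 7*sqrt(6)*π/12.
Ratio ||u||_L² / ||u'||_L² = 4/(3*π).
Sharp Poincaré constant on H^1_0(0, 4/3) is C_P = L/π = 4/(3*π), achieved by sin(3*π/4·x).
This is the k = 1 eigenfunction (up to amplitude), so the ratio equals the sharp Poincaré constant exactly.


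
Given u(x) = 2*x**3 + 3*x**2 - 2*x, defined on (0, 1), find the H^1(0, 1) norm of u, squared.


||u||_{H^1}^2 = 2342/105

The H^1 norm (squared) on an interval (0, L) is
  ||u||_{H^1}^2 = ∫_0^L u(x)^2 dx + ∫_0^L u'(x)^2 dx.
Compute u'(x) = 6*x**2 + 6*x - 2.
Then u(x)^2 = 4*x**6 + 12*x**5 + x**4 - 12*x**3 + 4*x**2 and u'(x)^2 = 36*x**4 + 72*x**3 + 12*x**2 - 24*x + 4.
Integrate each monomial from 0 to 1 using ∫_0^1 c·x^n dx = c·1^(n+1)/(n+1):
  ∫_0^1 u(x)^2 dx = ∫_0^1 (4*x^6 + 12*x^5 + x^4 - 12*x^3 + 4*x^2) dx. Term by term:
    ∫_0^1 4*x^6 dx = 4/7;  ∫_0^1 12*x^5 dx = 2;  ∫_0^1 x^4 dx = 1/5;
    ∫_0^1 -12*x^3 dx = -3;  ∫_0^1 4*x^2 dx = 4/3.
  Sum: 4/7 + 2 + 1/5 − 3 + 4/3 = 116/105.
  ∫_0^1 u'(x)^2 dx = ∫_0^1 (36*x^4 + 72*x^3 + 12*x^2 - 24*x + 4) dx. Term by term:
    ∫_0^1 36*x^4 dx = 36/5;  ∫_0^1 72*x^3 dx = 18;  ∫_0^1 12*x^2 dx = 4;
    ∫_0^1 -24*x dx = -12;  ∫_0^1 4 dx = 4.
  Sum: 36/5 + 18 + 4 − 12 + 4 = 106/5.
Adding: ||u||_{H^1}^2 = 116/105 + 106/5 = 2342/105.


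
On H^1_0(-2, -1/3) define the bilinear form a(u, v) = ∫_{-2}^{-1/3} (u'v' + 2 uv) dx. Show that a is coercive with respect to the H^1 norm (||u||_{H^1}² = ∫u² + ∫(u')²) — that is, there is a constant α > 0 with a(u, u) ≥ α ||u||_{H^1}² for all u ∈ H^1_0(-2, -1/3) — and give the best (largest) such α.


α = 1

Coercivity of a(·,·) on H^1_0(-2, -1/3) means a(u, u) ≥ α ||u||_{H^1}² for every u ∈ H^1_0.
The interval has length L = 5/3, and Poincaré/coercivity depend only on L. Here a(u, u) = ∫(u')² + (2)·∫u².
Here c = 2 ≥ 1, so a(u,u) = ∫(u')² + c∫u² ≥ ∫(u')² + ∫u² = ||u||_{H^1}², i.e. α = 1 works. No larger α is possible: a(u,u) ≥ α||u||_{H^1}² means (1−α)∫(u')² ≥ (α−c)∫u², and for the modes u_n = sin(nπ(x−x₀)/L) (x₀ the left endpoint) one has ∫u_n²/∫(u_n')² = (L/(nπ))² → 0, so a(u_n,u_n)/||u_n||_{H^1}² → 1. Hence the optimal constant is α = 1.
Therefore α = 1.


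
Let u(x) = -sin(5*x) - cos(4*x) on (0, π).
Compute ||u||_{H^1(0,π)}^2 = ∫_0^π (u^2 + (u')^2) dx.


||u||_{H^1(0,π)}^2 = 340/9 + 43*π/2

u'(x) = 4*sin(4*x) - 5*cos(5*x).
Expand u² and (u')² and integrate term by term on (0, π), using: for integers n ≥ 1, ∫_0^π sin²(nx) dx = ∫_0^π cos²(nx) dx = π/2; for n ≠ n', ∫_0^π sin(nx)sin(n'x) dx = ∫_0^π cos(nx)cos(n'x) dx = 0; and by product-to-sum, ∫_0^π sin(nx)cos(n'x) dx = ½∫_0^π [sin((n+n')x) + sin((n−n')x)] dx, which is 0 when n+n' is even and 2n/(n²−n'²) when n+n' is odd (it need not vanish on (0, π)).
  u² squared terms: (-1)²·∫cos(4x)² dx = 1·π/2 = π/2;  (-1)²·∫sin(5x)² dx = 1·π/2 = π/2.
  u² cross terms: 2·(-1)·(-1)·∫cos(4x)·sin(5x) dx = 2·(10/9) = 20/9.
  So ∫_0^π u² dx = π/2 + π/2 + 20/9 = 20/9 + π.
  (u')² squared terms: (-5)²·∫cos(5x)² dx = 25·π/2 = 25*π/2;  (4)²·∫sin(4x)² dx = 16·π/2 = 8*π.
  (u')² cross terms: 2·(-5)·(4)·∫cos(5x)·sin(4x) dx = -40·(-8/9) = 320/9.
  So ∫_0^π (u')² dx = 25*π/2 + 8*π + 320/9 = 320/9 + 41*π/2.
||u||_{H^1}^2 = (20/9 + π) + (320/9 + 41*π/2) = 340/9 + 43*π/2.


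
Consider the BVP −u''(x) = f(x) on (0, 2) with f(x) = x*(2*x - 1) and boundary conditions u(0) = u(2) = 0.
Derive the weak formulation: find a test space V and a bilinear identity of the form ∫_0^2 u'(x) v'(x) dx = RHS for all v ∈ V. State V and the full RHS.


V = H^1_0(0, 2) (so v(0) = v(2) = 0); weak form: ∫_0^2 u'v' dx = ∫_0^2 (x*(2*x - 1)) v dx for all v ∈ V.

Multiply both sides by a test function v and integrate from 0 to 2:
  ∫_0^2 −u''(x) v(x) dx = ∫_0^2 f(x) v(x) dx.
Integrate the LHS by parts once:
  ∫_0^2 −u'' v dx = −[u'(x) v(x)]_0^2 + ∫_0^2 u'(x) v'(x) dx.
Thus ∫_0^2 u'(x) v'(x) dx = ∫_0^2 f(x) v(x) dx + [u'(x) v(x)]_0^2.
Choose V so that boundary terms are either known or forced to vanish.
u is Dirichlet: u(0) = u(2) = 0. Let V = H^1_0(0, 2); then v(0) = v(2) = 0, and [u' v]_0^2 = 0.
Weak formulation: find u (satisfying any essential BC) such that ∫_0^2 u'(x) v'(x) dx = ∫_0^2 f v dx for all v ∈ V.
Substituting f(x) = x*(2*x - 1), the right-hand side is ∫_0^2 (x*(2*x - 1)) v dx.


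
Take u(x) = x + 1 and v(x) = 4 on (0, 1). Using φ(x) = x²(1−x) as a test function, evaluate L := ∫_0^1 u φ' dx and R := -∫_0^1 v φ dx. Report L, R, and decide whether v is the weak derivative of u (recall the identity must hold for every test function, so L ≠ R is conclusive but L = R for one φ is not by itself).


LHS = -1/12, RHS = -1/3. No, v is not the weak derivative of u.

u(x) = x + 1, classical derivative u'(x) = 1.
φ(x) = x²(1−x), so φ'(x) = x*(2 - 3*x).
Note φ(0) = φ(1) = 0, so the boundary term u·φ vanishes.
LHS = ∫_0^1 u(x) φ'(x) dx = ∫_0^1 (-3*x^3 - x^2 + 2*x) dx. Term by term:
  ∫_0^1 -3*x^3 dx = -3/4;  ∫_0^1 -x^2 dx = -1/3;  ∫_0^1 2*x dx = 1.
Sum: -3/4 − 1/3 + 1 = -1/12.
So LHS = -1/12.
∫_0^1 v(x) φ(x) dx = ∫_0^1 (-4*x^3 + 4*x^2) dx. Term by term:
  ∫_0^1 -4*x^3 dx = -1;  ∫_0^1 4*x^2 dx = 4/3.
Sum: -1 + 4/3 = 1/3.
So RHS = -∫_0^1 v(x) φ(x) dx = -1/3.
LHS − RHS = 1/4 ≠ 0, so the identity fails.
(For a valid weak derivative the identity must hold for EVERY test function, in particular this one. The failure shows v is NOT the weak derivative of u.)
Correct weak derivative would be u'(x) = 1.


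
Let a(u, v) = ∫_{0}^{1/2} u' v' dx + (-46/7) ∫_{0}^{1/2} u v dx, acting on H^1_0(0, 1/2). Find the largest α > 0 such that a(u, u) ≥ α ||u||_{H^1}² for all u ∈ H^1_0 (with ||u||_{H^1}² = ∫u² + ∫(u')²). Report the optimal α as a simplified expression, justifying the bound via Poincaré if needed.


α = 2*(-23 + 14*π^2)/(7*(1 + 4*π^2))

Coercivity of a(·,·) on H^1_0(0, 1/2) means a(u, u) ≥ α ||u||_{H^1}² for every u ∈ H^1_0.
The interval has length L = 1/2, and Poincaré/coercivity depend only on L. Here a(u, u) = ∫(u')² + (-46/7)·∫u².
Here c = -46/7 < 0 with |c| < (π/L)² = 4*π^2, so coercivity still holds. The condition a(u,u) ≥ α||u||_{H^1}² reads (1−α)∫(u')² ≥ (α−c)∫u². Any admissible α is ≤ 1 (rapidly oscillating u have ∫u²/∫(u')² → 0), and α = 1 would force 0 ≥ (1−c)∫u², impossible since c < 1; so 1−α > 0. By the sharp Poincaré inequality on H^1_0 of an interval of length L, ∫(u')² ≥ (π/L)²∫u² with equality for the first sine mode sin(π(x−x₀)/L) (x₀ the left endpoint), so the inequality holds for all u iff (1−α)(π/L)² ≥ α − c, i.e. α ≤ ((π/L)² + c)/((π/L)² + 1) = (1 + c(L/π)²)/(1 + (L/π)²). (Direct route, valid since c ≤ 0: Poincaré gives c∫u² ≥ c(L/π)²∫(u')², so a(u,u) ≥ (1 + c(L/π)²)∫(u')², while ||u||_{H^1}² ≤ (1 + (L/π)²)∫(u')²; dividing yields the same α.) With (π/L)² = 4*π^2 and c = -46/7, the largest admissible constant is α = ((π/L)² + c)/((π/L)² + 1).
Simplifying, α = 2*(-23 + 14*π^2)/(7*(1 + 4*π^2)).


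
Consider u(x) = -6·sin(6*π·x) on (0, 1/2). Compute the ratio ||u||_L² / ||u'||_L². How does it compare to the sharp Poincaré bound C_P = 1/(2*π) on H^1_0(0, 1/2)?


||u||_L² / ||u'||_L² = 1/(6*π) < C_P = 1/(2*π).

u(x) = -6·sin(6*π·x), so u'(x) = -36*π*cos(6*π*x).
Writing u(x) = A·sin(kπx/L) with A = -6 and k = 3, use ∫_0^L sin²(kπx/L) dx = L/2 and ∫_0^L cos²(kπx/L) dx = L/2.
u² = 36·sin²(6*π·x) and (u')² = 1296*π^2·cos²(6*π·x), and each of sin², cos² integrates to L/2 = 1/4 over (0, 1/2).
∫_0^1/2 u² dx = 9, so ||u||_L² = 3.
∫_0^1/2 (u')² dx = 324*π^2, so ||u'||_L² = 18*π.
Ratio ||u||_L² / ||u'||_L² = 1/(6*π).
Sharp Poincaré constant on H^1_0(0, 1/2) is C_P = L/π = 1/(2*π), achieved by sin(2*π·x).
This is the k = 3 harmonic; the ratio L/(kπ) is strictly less than C_P = L/π, consistent with the sharp inequality ||u||_L² ≤ C_P ||u'||_L².


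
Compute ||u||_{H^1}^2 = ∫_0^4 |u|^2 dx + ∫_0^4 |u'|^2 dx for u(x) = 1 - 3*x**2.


||u||_{H^1}^2 = 12436/5

The H^1 norm (squared) on an interval (0, L) is
  ||u||_{H^1}^2 = ∫_0^L u(x)^2 dx + ∫_0^L u'(x)^2 dx.
Compute u'(x) = -6*x.
Then u(x)^2 = 9*x**4 - 6*x**2 + 1 and u'(x)^2 = 36*x**2.
Integrate each monomial from 0 to 4 using ∫_0^4 c·x^n dx = c·4^(n+1)/(n+1):
  ∫_0^4 u(x)^2 dx = ∫_0^4 (9*x^4 - 6*x^2 + 1) dx. Term by term:
    ∫_0^4 9*x^4 dx = 9216/5;  ∫_0^4 -6*x^2 dx = -128;  ∫_0^4 1 dx = 4.
  Sum: 9216/5 − 128 + 4 = 8596/5.
  ∫_0^4 u'(x)^2 dx = ∫_0^4 (36*x^2) dx. Term by term:
    ∫_0^4 36*x^2 dx = 768.
Adding: ||u||_{H^1}^2 = 8596/5 + 768 = 12436/5.


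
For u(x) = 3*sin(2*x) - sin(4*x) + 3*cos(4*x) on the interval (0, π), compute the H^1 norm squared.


||u||_{H^1(0,π)}^2 = 215*π/2

u'(x) = -12*sin(4*x) + 6*cos(2*x) - 4*cos(4*x).
Expand u² and (u')² and integrate term by term on (0, π), using: for integers n ≥ 1, ∫_0^π sin²(nx) dx = ∫_0^π cos²(nx) dx = π/2; for n ≠ n', ∫_0^π sin(nx)sin(n'x) dx = ∫_0^π cos(nx)cos(n'x) dx = 0; and by product-to-sum, ∫_0^π sin(nx)cos(n'x) dx = ½∫_0^π [sin((n+n')x) + sin((n−n')x)] dx, which is 0 when n+n' is even and 2n/(n²−n'²) when n+n' is odd (it need not vanish on (0, π)).
  u² squared terms: (-1)²·∫sin(4x)² dx = 1·π/2 = π/2;  (3)²·∫cos(4x)² dx = 9·π/2 = 9*π/2;  (3)²·∫sin(2x)² dx = 9·π/2 = 9*π/2.
  u² cross terms: 2·(-1)·(3)·∫sin(4x)·cos(4x) dx = -6·(0) = 0;  2·(-1)·(3)·∫sin(4x)·sin(2x) dx = -6·(0) = 0;  2·(3)·(3)·∫cos(4x)·sin(2x) dx = 18·(0) = 0.
  So ∫_0^π u² dx = π/2 + 9*π/2 + 9*π/2 + 0 + 0 + 0 = 19*π/2.
  (u')² squared terms: (-12)²·∫sin(4x)² dx = 144·π/2 = 72*π;  (-4)²·∫cos(4x)² dx = 16·π/2 = 8*π;  (6)²·∫cos(2x)² dx = 36·π/2 = 18*π.
  (u')² cross terms: 2·(-12)·(-4)·∫sin(4x)·cos(4x) dx = 96·(0) = 0;  2·(-12)·(6)·∫sin(4x)·cos(2x) dx = -144·(0) = 0;  2·(-4)·(6)·∫cos(4x)·cos(2x) dx = -48·(0) = 0.
  So ∫_0^π (u')² dx = 72*π + 8*π + 18*π + 0 + 0 + 0 = 98*π.
||u||_{H^1}^2 = (19*π/2) + (98*π) = 215*π/2.


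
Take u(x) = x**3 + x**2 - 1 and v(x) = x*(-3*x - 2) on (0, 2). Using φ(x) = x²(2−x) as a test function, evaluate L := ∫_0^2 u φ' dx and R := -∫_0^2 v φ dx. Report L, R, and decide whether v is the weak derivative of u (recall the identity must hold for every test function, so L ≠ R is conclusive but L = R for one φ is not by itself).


LHS = -48/5, RHS = 48/5. No, v is not the weak derivative of u.

u(x) = x**3 + x**2 - 1, classical derivative u'(x) = 3*x**2 + 2*x.
φ(x) = x²(2−x), so φ'(x) = x*(4 - 3*x).
Note φ(0) = φ(2) = 0, so the boundary term u·φ vanishes.
LHS = ∫_0^2 u(x) φ'(x) dx = ∫_0^2 (-3*x^5 + x^4 + 4*x^3 + 3*x^2 - 4*x) dx. Term by term:
  ∫_0^2 -3*x^5 dx = -32;  ∫_0^2 x^4 dx = 32/5;  ∫_0^2 4*x^3 dx = 16;
  ∫_0^2 3*x^2 dx = 8;  ∫_0^2 -4*x dx = -8.
Sum: -32 + 32/5 + 16 + 8 − 8 = -48/5.
So LHS = -48/5.
∫_0^2 v(x) φ(x) dx = ∫_0^2 (3*x^5 - 4*x^4 - 4*x^3) dx. Term by term:
  ∫_0^2 3*x^5 dx = 32;  ∫_0^2 -4*x^4 dx = -128/5;  ∫_0^2 -4*x^3 dx = -16.
Sum: 32 − 128/5 − 16 = -48/5.
So RHS = -∫_0^2 v(x) φ(x) dx = 48/5.
LHS − RHS = -96/5 ≠ 0, so the identity fails.
(For a valid weak derivative the identity must hold for EVERY test function, in particular this one. The failure shows v is NOT the weak derivative of u.)
Correct weak derivative would be u'(x) = 3*x**2 + 2*x.


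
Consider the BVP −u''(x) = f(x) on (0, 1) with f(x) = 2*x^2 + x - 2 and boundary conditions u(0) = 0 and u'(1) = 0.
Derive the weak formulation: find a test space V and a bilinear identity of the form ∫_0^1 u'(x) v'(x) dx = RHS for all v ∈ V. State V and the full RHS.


V = {v ∈ H^1(0, 1) : v(0) = 0} (test functions vanish at x = 0 where u is specified); weak form: ∫_0^1 u'v' dx = ∫_0^1 (2*x^2 + x - 2) v dx for all v ∈ V.

Multiply both sides by a test function v and integrate from 0 to 1:
  ∫_0^1 −u''(x) v(x) dx = ∫_0^1 f(x) v(x) dx.
Integrate the LHS by parts once:
  ∫_0^1 −u'' v dx = −[u'(x) v(x)]_0^1 + ∫_0^1 u'(x) v'(x) dx.
Thus ∫_0^1 u'(x) v'(x) dx = ∫_0^1 f(x) v(x) dx + [u'(x) v(x)]_0^1.
Choose V so that boundary terms are either known or forced to vanish.
Mixed BC: u(0) = 0 (Dirichlet) and u'(1) = 0 (Neumann). Define V = {v ∈ H^1(0, 1) : v(0) = 0}. Then [u' v]_0^1 = u'(1)·v(1) − u'(0)·0 = 0.
Weak formulation: find u (satisfying any essential BC) such that ∫_0^1 u'(x) v'(x) dx = ∫_0^1 f v dx for all v ∈ V (Dirichlet at 0 absorbed into V; the Neumann datum at x = 1 is zero, so no boundary term remains).
Substituting f(x) = 2*x^2 + x - 2, the right-hand side is ∫_0^1 (2*x^2 + x - 2) v dx.


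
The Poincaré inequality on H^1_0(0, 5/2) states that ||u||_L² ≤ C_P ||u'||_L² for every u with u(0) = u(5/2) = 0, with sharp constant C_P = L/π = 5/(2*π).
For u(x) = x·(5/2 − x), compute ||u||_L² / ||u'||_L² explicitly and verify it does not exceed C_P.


||u||_L² / ||u'||_L² = sqrt(10)/4 < C_P = 5/(2*π).

u(x) = x·(5/2 − x), so u'(x) = 5/2 - 2*x.
u(x) = x·(5/2 − x) vanishes at x = 0 and x = 5/2, so u ∈ H^1_0(0, 5/2). Differentiate via the product rule and integrate the resulting polynomials term by term.
  ∫_0^5/2 u² dx = ∫_0^5/2 (x^4 - 5*x^3 + 25*x^2/4) dx. Term by term:
    ∫_0^5/2 x^4 dx = 625/32;  ∫_0^5/2 -5*x^3 dx = -3125/64;  ∫_0^5/2 25*x^2/4 dx = 3125/96.
  Sum: 625/32 − 3125/64 + 3125/96 = 625/192.
  ∫_0^5/2 (u')² dx = ∫_0^5/2 (4*x^2 - 10*x + 25/4) dx. Term by term:
    ∫_0^5/2 4*x^2 dx = 125/6;  ∫_0^5/2 -10*x dx = -125/4;  ∫_0^5/2 25/4 dx = 125/8.
  Sum: 125/6 − 125/4 + 125/8 = 125/24.
∫_0^5/2 u² dx = 625/192, so ||u||_L² = 25*sqrt(3)/24.
∫_0^5/2 (u')² dx = 125/24, so ||u'||_L² = 5*sqrt(30)/12.
Ratio ||u||_L² / ||u'||_L² = sqrt(10)/4.
Sharp Poincaré constant on H^1_0(0, 5/2) is C_P = L/π = 5/(2*π), achieved by sin(2*π/5·x).
A polynomial bump cannot attain the sharp Poincaré constant (only the first sine eigenfunction does), so the ratio is strictly less than C_P, consistent with ||u||_L² ≤ C_P ||u'||_L².


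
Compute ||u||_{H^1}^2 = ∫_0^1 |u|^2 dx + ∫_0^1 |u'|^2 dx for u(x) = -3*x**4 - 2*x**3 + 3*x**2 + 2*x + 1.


||u||_{H^1}^2 = 3529/210

The H^1 norm (squared) on an interval (0, L) is
  ||u||_{H^1}^2 = ∫_0^L u(x)^2 dx + ∫_0^L u'(x)^2 dx.
Compute u'(x) = -12*x**3 - 6*x**2 + 6*x + 2.
Then u(x)^2 = 9*x**8 + 12*x**7 - 14*x**6 - 24*x**5 - 5*x**4 + 8*x**3 + 10*x**2 + 4*x + 1 and u'(x)^2 = 144*x**6 + 144*x**5 - 108*x**4 - 120*x**3 + 12*x**2 + 24*x + 4.
Integrate each monomial from 0 to 1 using ∫_0^1 c·x^n dx = c·1^(n+1)/(n+1):
  ∫_0^1 u(x)^2 dx = ∫_0^1 (9*x^8 + 12*x^7 - 14*x^6 - 24*x^5 - 5*x^4 + 8*x^3 + 10*x^2 + 4*x + 1) dx. Term by term:
    ∫_0^1 9*x^8 dx = 1;  ∫_0^1 12*x^7 dx = 3/2;  ∫_0^1 -14*x^6 dx = -2;
    ∫_0^1 -24*x^5 dx = -4;  ∫_0^1 -5*x^4 dx = -1;  ∫_0^1 8*x^3 dx = 2;
    ∫_0^1 10*x^2 dx = 10/3;  ∫_0^1 4*x dx = 2;  ∫_0^1 1 dx = 1.
  Sum: 1 + 3/2 − 2 − 4 − 1 + 2 + 10/3 + 2 + 1 = 23/6.
  ∫_0^1 u'(x)^2 dx = ∫_0^1 (144*x^6 + 144*x^5 - 108*x^4 - 120*x^3 + 12*x^2 + 24*x + 4) dx. Term by term:
    ∫_0^1 144*x^6 dx = 144/7;  ∫_0^1 144*x^5 dx = 24;  ∫_0^1 -108*x^4 dx = -108/5;
    ∫_0^1 -120*x^3 dx = -30;  ∫_0^1 12*x^2 dx = 4;  ∫_0^1 24*x dx = 12;
    ∫_0^1 4 dx = 4.
  Sum: 144/7 + 24 − 108/5 − 30 + 4 + 12 + 4 = 454/35.
Adding: ||u||_{H^1}^2 = 23/6 + 454/35 = 3529/210.


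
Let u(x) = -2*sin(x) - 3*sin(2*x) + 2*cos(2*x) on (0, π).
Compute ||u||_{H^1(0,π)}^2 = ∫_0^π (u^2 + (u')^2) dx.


||u||_{H^1(0,π)}^2 = 80/3 + 73*π/2

u'(x) = -4*sin(2*x) - 2*cos(x) - 6*cos(2*x).
Expand u² and (u')² and integrate term by term on (0, π), using: for integers n ≥ 1, ∫_0^π sin²(nx) dx = ∫_0^π cos²(nx) dx = π/2; for n ≠ n', ∫_0^π sin(nx)sin(n'x) dx = ∫_0^π cos(nx)cos(n'x) dx = 0; and by product-to-sum, ∫_0^π sin(nx)cos(n'x) dx = ½∫_0^π [sin((n+n')x) + sin((n−n')x)] dx, which is 0 when n+n' is even and 2n/(n²−n'²) when n+n' is odd (it need not vanish on (0, π)).
  u² squared terms: (-3)²·∫sin(2x)² dx = 9·π/2 = 9*π/2;  (-2)²·∫sin(x)² dx = 4·π/2 = 2*π;  (2)²·∫cos(2x)² dx = 4·π/2 = 2*π.
  u² cross terms: 2·(-3)·(-2)·∫sin(2x)·sin(x) dx = 12·(0) = 0;  2·(-3)·(2)·∫sin(2x)·cos(2x) dx = -12·(0) = 0;  2·(-2)·(2)·∫sin(x)·cos(2x) dx = -8·(-2/3) = 16/3.
  So ∫_0^π u² dx = 9*π/2 + 2*π + 2*π + 0 + 0 + 16/3 = 16/3 + 17*π/2.
  (u')² squared terms: (-6)²·∫cos(2x)² dx = 36·π/2 = 18*π;  (-4)²·∫sin(2x)² dx = 16·π/2 = 8*π;  (-2)²·∫cos(x)² dx = 4·π/2 = 2*π.
  (u')² cross terms: 2·(-6)·(-4)·∫cos(2x)·sin(2x) dx = 48·(0) = 0;  2·(-6)·(-2)·∫cos(2x)·cos(x) dx = 24·(0) = 0;  2·(-4)·(-2)·∫sin(2x)·cos(x) dx = 16·(4/3) = 64/3.
  So ∫_0^π (u')² dx = 18*π + 8*π + 2*π + 0 + 0 + 64/3 = 64/3 + 28*π.
||u||_{H^1}^2 = (16/3 + 17*π/2) + (64/3 + 28*π) = 80/3 + 73*π/2.


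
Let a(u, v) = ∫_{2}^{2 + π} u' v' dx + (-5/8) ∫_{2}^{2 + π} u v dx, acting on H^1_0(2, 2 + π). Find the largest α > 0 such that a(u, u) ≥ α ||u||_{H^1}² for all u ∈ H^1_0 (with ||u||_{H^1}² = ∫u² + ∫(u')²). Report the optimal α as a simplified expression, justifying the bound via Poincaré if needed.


α = 3/16

Coercivity of a(·,·) on H^1_0(2, 2 + π) means a(u, u) ≥ α ||u||_{H^1}² for every u ∈ H^1_0.
The interval has length L = π, and Poincaré/coercivity depend only on L. Here a(u, u) = ∫(u')² + (-5/8)·∫u².
Here c = -5/8 < 0 with |c| < (π/L)² = 1, so coercivity still holds. The condition a(u,u) ≥ α||u||_{H^1}² reads (1−α)∫(u')² ≥ (α−c)∫u². Any admissible α is ≤ 1 (rapidly oscillating u have ∫u²/∫(u')² → 0), and α = 1 would force 0 ≥ (1−c)∫u², impossible since c < 1; so 1−α > 0. By the sharp Poincaré inequality on H^1_0 of an interval of length L, ∫(u')² ≥ (π/L)²∫u² with equality for the first sine mode sin(π(x−x₀)/L) (x₀ the left endpoint), so the inequality holds for all u iff (1−α)(π/L)² ≥ α − c, i.e. α ≤ ((π/L)² + c)/((π/L)² + 1) = (1 + c(L/π)²)/(1 + (L/π)²). (Direct route, valid since c ≤ 0: Poincaré gives c∫u² ≥ c(L/π)²∫(u')², so a(u,u) ≥ (1 + c(L/π)²)∫(u')², while ||u||_{H^1}² ≤ (1 + (L/π)²)∫(u')²; dividing yields the same α.) With (π/L)² = 1 and c = -5/8, the largest admissible constant is α = ((π/L)² + c)/((π/L)² + 1).
Simplifying, α = 3/16.


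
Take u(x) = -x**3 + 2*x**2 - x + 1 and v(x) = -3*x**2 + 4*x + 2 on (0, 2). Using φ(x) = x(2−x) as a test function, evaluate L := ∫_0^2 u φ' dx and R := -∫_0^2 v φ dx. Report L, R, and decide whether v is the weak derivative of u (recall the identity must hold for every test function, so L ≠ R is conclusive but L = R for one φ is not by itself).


LHS = 4/5, RHS = -16/5. No, v is not the weak derivative of u.

u(x) = -x**3 + 2*x**2 - x + 1, classical derivative u'(x) = -3*x**2 + 4*x - 1.
φ(x) = x(2−x), so φ'(x) = 2 - 2*x.
Note φ(0) = φ(2) = 0, so the boundary term u·φ vanishes.
LHS = ∫_0^2 u(x) φ'(x) dx = ∫_0^2 (2*x^4 - 6*x^3 + 6*x^2 - 4*x + 2) dx. Term by term:
  ∫_0^2 2*x^4 dx = 64/5;  ∫_0^2 -6*x^3 dx = -24;  ∫_0^2 6*x^2 dx = 16;
  ∫_0^2 -4*x dx = -8;  ∫_0^2 2 dx = 4.
Sum: 64/5 − 24 + 16 − 8 + 4 = 4/5.
So LHS = 4/5.
∫_0^2 v(x) φ(x) dx = ∫_0^2 (3*x^4 - 10*x^3 + 6*x^2 + 4*x) dx. Term by term:
  ∫_0^2 3*x^4 dx = 96/5;  ∫_0^2 -10*x^3 dx = -40;  ∫_0^2 6*x^2 dx = 16;
  ∫_0^2 4*x dx = 8.
Sum: 96/5 − 40 + 16 + 8 = 16/5.
So RHS = -∫_0^2 v(x) φ(x) dx = -16/5.
LHS − RHS = 4 ≠ 0, so the identity fails.
(For a valid weak derivative the identity must hold for EVERY test function, in particular this one. The failure shows v is NOT the weak derivative of u.)
Correct weak derivative would be u'(x) = -3*x**2 + 4*x - 1.


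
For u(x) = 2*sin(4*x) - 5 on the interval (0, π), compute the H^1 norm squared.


||u||_{H^1(0,π)}^2 = 59*π

u'(x) = 8*cos(4*x).
Expand u² and (u')² and integrate term by term on (0, π), using: for integers n ≥ 1, ∫_0^π sin²(nx) dx = ∫_0^π cos²(nx) dx = π/2; for n ≠ n', ∫_0^π sin(nx)sin(n'x) dx = ∫_0^π cos(nx)cos(n'x) dx = 0; and by product-to-sum, ∫_0^π sin(nx)cos(n'x) dx = ½∫_0^π [sin((n+n')x) + sin((n−n')x)] dx, which is 0 when n+n' is even and 2n/(n²−n'²) when n+n' is odd (it need not vanish on (0, π)). For the constant mode: ∫_0^π 1 dx = π, ∫_0^π cos(nx) dx = 0, ∫_0^π sin(nx) dx = (1−(−1)^n)/n.
  u² squared terms: (-5)²·∫1 dx = 25·π = 25*π;  (2)²·∫sin(4x)² dx = 4·π/2 = 2*π.
  u² cross terms: 2·(-5)·(2)·∫1·sin(4x) dx = -20·(0) = 0.
  So ∫_0^π u² dx = 25*π + 2*π + 0 = 27*π.
  (u')² squared terms: (8)²·∫cos(4x)² dx = 64·π/2 = 32*π.
  So ∫_0^π (u')² dx = 32*π.
||u||_{H^1}^2 = (27*π) + (32*π) = 59*π.


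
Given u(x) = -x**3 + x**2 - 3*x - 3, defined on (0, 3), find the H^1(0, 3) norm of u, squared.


||u||_{H^1}^2 = 31851/35

The H^1 norm (squared) on an interval (0, L) is
  ||u||_{H^1}^2 = ∫_0^L u(x)^2 dx + ∫_0^L u'(x)^2 dx.
Compute u'(x) = -3*x**2 + 2*x - 3.
Then u(x)^2 = x**6 - 2*x**5 + 7*x**4 + 3*x**2 + 18*x + 9 and u'(x)^2 = 9*x**4 - 12*x**3 + 22*x**2 - 12*x + 9.
Integrate each monomial from 0 to 3 using ∫_0^3 c·x^n dx = c·3^(n+1)/(n+1):
  ∫_0^3 u(x)^2 dx = ∫_0^3 (x^6 - 2*x^5 + 7*x^4 + 3*x^2 + 18*x + 9) dx. Term by term:
    ∫_0^3 x^6 dx = 2187/7;  ∫_0^3 -2*x^5 dx = -243;  ∫_0^3 7*x^4 dx = 1701/5;
    ∫_0^3 3*x^2 dx = 27;  ∫_0^3 18*x dx = 81;  ∫_0^3 9 dx = 27.
  Sum: 2187/7 − 243 + 1701/5 + 27 + 81 + 27 = 19062/35.
  ∫_0^3 u'(x)^2 dx = ∫_0^3 (9*x^4 - 12*x^3 + 22*x^2 - 12*x + 9) dx. Term by term:
    ∫_0^3 9*x^4 dx = 2187/5;  ∫_0^3 -12*x^3 dx = -243;  ∫_0^3 22*x^2 dx = 198;
    ∫_0^3 -12*x dx = -54;  ∫_0^3 9 dx = 27.
  Sum: 2187/5 − 243 + 198 − 54 + 27 = 1827/5.
Adding: ||u||_{H^1}^2 = 19062/35 + 1827/5 = 31851/35.


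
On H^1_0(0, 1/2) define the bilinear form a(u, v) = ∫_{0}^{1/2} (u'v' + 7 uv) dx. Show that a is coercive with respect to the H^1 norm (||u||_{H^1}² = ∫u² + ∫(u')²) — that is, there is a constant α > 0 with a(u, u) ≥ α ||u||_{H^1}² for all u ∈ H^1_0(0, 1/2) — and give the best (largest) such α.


α = 1

Coercivity of a(·,·) on H^1_0(0, 1/2) means a(u, u) ≥ α ||u||_{H^1}² for every u ∈ H^1_0.
The interval has length L = 1/2, and Poincaré/coercivity depend only on L. Here a(u, u) = ∫(u')² + (7)·∫u².
Here c = 7 ≥ 1, so a(u,u) = ∫(u')² + c∫u² ≥ ∫(u')² + ∫u² = ||u||_{H^1}², i.e. α = 1 works. No larger α is possible: a(u,u) ≥ α||u||_{H^1}² means (1−α)∫(u')² ≥ (α−c)∫u², and for the modes u_n = sin(nπ(x−x₀)/L) (x₀ the left endpoint) one has ∫u_n²/∫(u_n')² = (L/(nπ))² → 0, so a(u_n,u_n)/||u_n||_{H^1}² → 1. Hence the optimal constant is α = 1.
Therefore α = 1.


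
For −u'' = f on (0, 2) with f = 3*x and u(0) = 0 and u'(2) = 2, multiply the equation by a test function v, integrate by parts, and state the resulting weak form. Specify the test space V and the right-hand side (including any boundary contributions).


V = {v ∈ H^1(0, 2) : v(0) = 0} (test functions vanish at x = 0 where u is specified); weak form: ∫_0^2 u'v' dx = ∫_0^2 (3*x) v dx + 2·v(2) for all v ∈ V.

Multiply both sides by a test function v and integrate from 0 to 2:
  ∫_0^2 −u''(x) v(x) dx = ∫_0^2 f(x) v(x) dx.
Integrate the LHS by parts once:
  ∫_0^2 −u'' v dx = −[u'(x) v(x)]_0^2 + ∫_0^2 u'(x) v'(x) dx.
Thus ∫_0^2 u'(x) v'(x) dx = ∫_0^2 f(x) v(x) dx + [u'(x) v(x)]_0^2.
Choose V so that boundary terms are either known or forced to vanish.
Mixed BC: u(0) = 0 (Dirichlet) and u'(2) = 2 (Neumann). Define V = {v ∈ H^1(0, 2) : v(0) = 0}. Then [u' v]_0^2 = u'(2)·v(2) − u'(0)·0 = 2·v(2).
Weak formulation: find u (satisfying any essential BC) such that ∫_0^2 u'(x) v'(x) dx = ∫_0^2 f v dx + 2·v(2) for all v ∈ V (Dirichlet at 0 absorbed into V; Neumann datum at x = 2 contributes the boundary term).
Substituting f(x) = 3*x, the right-hand side is ∫_0^2 (3*x) v dx + 2·v(2).


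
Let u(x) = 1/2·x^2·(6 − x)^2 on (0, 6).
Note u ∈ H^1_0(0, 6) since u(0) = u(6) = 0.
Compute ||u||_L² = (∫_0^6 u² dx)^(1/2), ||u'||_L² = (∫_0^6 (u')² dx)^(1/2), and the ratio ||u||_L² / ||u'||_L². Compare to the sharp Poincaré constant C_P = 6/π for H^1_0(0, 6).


||u||_L² / ||u'||_L² = sqrt(3) < C_P = 6/π.

u(x) = 1/2·x^2·(6 − x)^2, so u'(x) = 2*x*(x - 6)*(x - 3).
u(x) = 1/2·x^2·(6 − x)^2 vanishes at x = 0 and x = 6, so u ∈ H^1_0(0, 6). Differentiate via the product rule and integrate the resulting polynomials term by term.
  ∫_0^6 u² dx = ∫_0^6 (x^8/4 - 6*x^7 + 54*x^6 - 216*x^5 + 324*x^4) dx. Term by term:
    ∫_0^6 x^8/4 dx = 279936;  ∫_0^6 -6*x^7 dx = -1259712;  ∫_0^6 54*x^6 dx = 15116544/7;
    ∫_0^6 -216*x^5 dx = -1679616;  ∫_0^6 324*x^4 dx = 2519424/5.
  Sum: 279936 − 1259712 + 15116544/7 − 1679616 + 2519424/5 = 139968/35.
  ∫_0^6 (u')² dx = ∫_0^6 (4*x^6 - 72*x^5 + 468*x^4 - 1296*x^3 + 1296*x^2) dx. Term by term:
    ∫_0^6 4*x^6 dx = 1119744/7;  ∫_0^6 -72*x^5 dx = -559872;  ∫_0^6 468*x^4 dx = 3639168/5;
    ∫_0^6 -1296*x^3 dx = -419904;  ∫_0^6 1296*x^2 dx = 93312.
  Sum: 1119744/7 − 559872 + 3639168/5 − 419904 + 93312 = 46656/35.
∫_0^6 u² dx = 139968/35, so ||u||_L² = 216*sqrt(105)/35.
∫_0^6 (u')² dx = 46656/35, so ||u'||_L² = 216*sqrt(35)/35.
Ratio ||u||_L² / ||u'||_L² = sqrt(3).
Sharp Poincaré constant on H^1_0(0, 6) is C_P = L/π = 6/π, achieved by sin(π/6·x).
A polynomial bump cannot attain the sharp Poincaré constant (only the first sine eigenfunction does), so the ratio is strictly less than C_P, consistent with ||u||_L² ≤ C_P ||u'||_L².


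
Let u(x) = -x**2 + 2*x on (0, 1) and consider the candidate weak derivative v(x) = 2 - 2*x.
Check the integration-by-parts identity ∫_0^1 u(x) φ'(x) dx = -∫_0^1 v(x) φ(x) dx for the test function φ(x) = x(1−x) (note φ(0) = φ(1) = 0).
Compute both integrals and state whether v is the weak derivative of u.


LHS = -1/6, RHS = -1/6. Yes, v = u' weakly.

u(x) = -x**2 + 2*x, classical derivative u'(x) = 2 - 2*x.
φ(x) = x(1−x), so φ'(x) = 1 - 2*x.
Note φ(0) = φ(1) = 0, so the boundary term u·φ vanishes.
LHS = ∫_0^1 u(x) φ'(x) dx = ∫_0^1 (2*x^3 - 5*x^2 + 2*x) dx. Term by term:
  ∫_0^1 2*x^3 dx = 1/2;  ∫_0^1 -5*x^2 dx = -5/3;  ∫_0^1 2*x dx = 1.
Sum: 1/2 − 5/3 + 1 = -1/6.
So LHS = -1/6.
∫_0^1 v(x) φ(x) dx = ∫_0^1 (2*x^3 - 4*x^2 + 2*x) dx. Term by term:
  ∫_0^1 2*x^3 dx = 1/2;  ∫_0^1 -4*x^2 dx = -4/3;  ∫_0^1 2*x dx = 1.
Sum: 1/2 − 4/3 + 1 = 1/6.
So RHS = -∫_0^1 v(x) φ(x) dx = -1/6.
LHS = RHS, so the identity holds for this test φ.
Moreover u is smooth here and v(x) = u'(x) = 2 - 2*x pointwise, so the identity holds for every test function. Hence v is the weak derivative of u.


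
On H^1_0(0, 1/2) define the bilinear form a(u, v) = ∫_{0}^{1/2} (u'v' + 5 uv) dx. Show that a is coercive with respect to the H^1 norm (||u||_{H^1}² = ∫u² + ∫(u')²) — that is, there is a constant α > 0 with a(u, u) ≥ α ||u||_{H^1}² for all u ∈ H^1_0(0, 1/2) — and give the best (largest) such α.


α = 1

Coercivity of a(·,·) on H^1_0(0, 1/2) means a(u, u) ≥ α ||u||_{H^1}² for every u ∈ H^1_0.
The interval has length L = 1/2, and Poincaré/coercivity depend only on L. Here a(u, u) = ∫(u')² + (5)·∫u².
Here c = 5 ≥ 1, so a(u,u) = ∫(u')² + c∫u² ≥ ∫(u')² + ∫u² = ||u||_{H^1}², i.e. α = 1 works. No larger α is possible: a(u,u) ≥ α||u||_{H^1}² means (1−α)∫(u')² ≥ (α−c)∫u², and for the modes u_n = sin(nπ(x−x₀)/L) (x₀ the left endpoint) one has ∫u_n²/∫(u_n')² = (L/(nπ))² → 0, so a(u_n,u_n)/||u_n||_{H^1}² → 1. Hence the optimal constant is α = 1.
Therefore α = 1.


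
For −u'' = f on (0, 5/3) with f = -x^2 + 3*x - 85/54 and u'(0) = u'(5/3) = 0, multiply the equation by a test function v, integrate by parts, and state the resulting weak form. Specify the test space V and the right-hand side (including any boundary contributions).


V = H^1(0, 5/3) (no boundary constraint on v; u is determined up to an additive constant); weak form: ∫_0^5/3 u'v' dx = ∫_0^5/3 (-x^2 + 3*x - 85/54) v dx for all v ∈ V.

Multiply both sides by a test function v and integrate from 0 to 5/3:
  ∫_0^5/3 −u''(x) v(x) dx = ∫_0^5/3 f(x) v(x) dx.
Integrate the LHS by parts once:
  ∫_0^5/3 −u'' v dx = −[u'(x) v(x)]_0^5/3 + ∫_0^5/3 u'(x) v'(x) dx.
Thus ∫_0^5/3 u'(x) v'(x) dx = ∫_0^5/3 f(x) v(x) dx + [u'(x) v(x)]_0^5/3.
Choose V so that boundary terms are either known or forced to vanish.
u has homogeneous Neumann: u'(0) = u'(5/3) = 0. So [u' v]_0^5/3 = 0·v(5/3) − 0·v(0) = 0 for any v; take V = H^1(0, 5/3).
Weak formulation: find u (satisfying any essential BC) such that ∫_0^5/3 u'(x) v'(x) dx = ∫_0^5/3 f v dx for all v ∈ V (homogeneous Neumann, so boundary terms vanish).
Substituting f(x) = -x^2 + 3*x - 85/54, the right-hand side is ∫_0^5/3 (-x^2 + 3*x - 85/54) v dx.
Compatibility check (pure Neumann): taking v ≡ 1 ∈ V gives 0 = ∫_0^5/3 f dx + (0) − (0), i.e. ∫_0^5/3 f dx must equal u'(0) − u'(5/3) = 0. Indeed ∫_0^5/3 (-x^2 + 3*x - 85/54) dx = 0, so the data are compatible. The solution is then unique only up to an additive constant (fix it e.g. by requiring ∫_0^5/3 u dx = 0).


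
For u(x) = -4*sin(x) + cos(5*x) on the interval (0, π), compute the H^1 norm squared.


||u||_{H^1(0,π)}^2 = 29*π

u'(x) = -5*sin(5*x) - 4*cos(x).
Expand u² and (u')² and integrate term by term on (0, π), using: for integers n ≥ 1, ∫_0^π sin²(nx) dx = ∫_0^π cos²(nx) dx = π/2; for n ≠ n', ∫_0^π sin(nx)sin(n'x) dx = ∫_0^π cos(nx)cos(n'x) dx = 0; and by product-to-sum, ∫_0^π sin(nx)cos(n'x) dx = ½∫_0^π [sin((n+n')x) + sin((n−n')x)] dx, which is 0 when n+n' is even and 2n/(n²−n'²) when n+n' is odd (it need not vanish on (0, π)).
  u² squared terms: (-4)²·∫sin(x)² dx = 16·π/2 = 8*π;  (1)²·∫cos(5x)² dx = 1·π/2 = π/2.
  u² cross terms: 2·(-4)·(1)·∫sin(x)·cos(5x) dx = -8·(0) = 0.
  So ∫_0^π u² dx = 8*π + π/2 + 0 = 17*π/2.
  (u')² squared terms: (-5)²·∫sin(5x)² dx = 25·π/2 = 25*π/2;  (-4)²·∫cos(x)² dx = 16·π/2 = 8*π.
  (u')² cross terms: 2·(-5)·(-4)·∫sin(5x)·cos(x) dx = 40·(0) = 0.
  So ∫_0^π (u')² dx = 25*π/2 + 8*π + 0 = 41*π/2.
||u||_{H^1}^2 = (17*π/2) + (41*π/2) = 29*π.


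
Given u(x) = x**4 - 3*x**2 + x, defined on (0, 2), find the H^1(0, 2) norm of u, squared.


||u||_{H^1}^2 = 30286/315

The H^1 norm (squared) on an interval (0, L) is
  ||u||_{H^1}^2 = ∫_0^L u(x)^2 dx + ∫_0^L u'(x)^2 dx.
Compute u'(x) = 4*x**3 - 6*x + 1.
Then u(x)^2 = x**8 - 6*x**6 + 2*x**5 + 9*x**4 - 6*x**3 + x**2 and u'(x)^2 = 16*x**6 - 48*x**4 + 8*x**3 + 36*x**2 - 12*x + 1.
Integrate each monomial from 0 to 2 using ∫_0^2 c·x^n dx = c·2^(n+1)/(n+1):
  ∫_0^2 u(x)^2 dx = ∫_0^2 (x^8 - 6*x^6 + 2*x^5 + 9*x^4 - 6*x^3 + x^2) dx. Term by term:
    ∫_0^2 x^8 dx = 512/9;  ∫_0^2 -6*x^6 dx = -768/7;  ∫_0^2 2*x^5 dx = 64/3;
    ∫_0^2 9*x^4 dx = 288/5;  ∫_0^2 -6*x^3 dx = -24;  ∫_0^2 x^2 dx = 8/3.
  Sum: 512/9 − 768/7 + 64/3 + 288/5 − 24 + 8/3 = 1504/315.
  ∫_0^2 u'(x)^2 dx = ∫_0^2 (16*x^6 - 48*x^4 + 8*x^3 + 36*x^2 - 12*x + 1) dx. Term by term:
    ∫_0^2 16*x^6 dx = 2048/7;  ∫_0^2 -48*x^4 dx = -1536/5;  ∫_0^2 8*x^3 dx = 32;
    ∫_0^2 36*x^2 dx = 96;  ∫_0^2 -12*x dx = -24;  ∫_0^2 1 dx = 2.
  Sum: 2048/7 − 1536/5 + 32 + 96 − 24 + 2 = 3198/35.
Adding: ||u||_{H^1}^2 = 1504/315 + 3198/35 = 30286/315.


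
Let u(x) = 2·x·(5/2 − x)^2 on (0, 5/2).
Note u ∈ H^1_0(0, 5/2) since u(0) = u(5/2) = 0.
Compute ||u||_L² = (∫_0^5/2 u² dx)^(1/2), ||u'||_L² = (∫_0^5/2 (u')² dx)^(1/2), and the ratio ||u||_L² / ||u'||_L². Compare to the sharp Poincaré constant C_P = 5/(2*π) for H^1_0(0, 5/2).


||u||_L² / ||u'||_L² = 5*sqrt(14)/28 < C_P = 5/(2*π).

u(x) = 2·x·(5/2 − x)^2, so u'(x) = (x - 5/2)*(6*x - 5).
u(x) = 2·x·(5/2 − x)^2 vanishes at x = 0 and x = 5/2, so u ∈ H^1_0(0, 5/2). Differentiate via the product rule and integrate the resulting polynomials term by term.
  ∫_0^5/2 u² dx = ∫_0^5/2 (4*x^6 - 40*x^5 + 150*x^4 - 250*x^3 + 625*x^2/4) dx. Term by term:
    ∫_0^5/2 4*x^6 dx = 78125/224;  ∫_0^5/2 -40*x^5 dx = -78125/48;  ∫_0^5/2 150*x^4 dx = 46875/16;
    ∫_0^5/2 -250*x^3 dx = -78125/32;  ∫_0^5/2 625*x^2/4 dx = 78125/96.
  Sum: 78125/224 − 78125/48 + 46875/16 − 78125/32 + 78125/96 = 15625/672.
  ∫_0^5/2 (u')² dx = ∫_0^5/2 (36*x^4 - 240*x^3 + 550*x^2 - 500*x + 625/4) dx. Term by term:
    ∫_0^5/2 36*x^4 dx = 5625/8;  ∫_0^5/2 -240*x^3 dx = -9375/4;  ∫_0^5/2 550*x^2 dx = 34375/12;
    ∫_0^5/2 -500*x dx = -3125/2;  ∫_0^5/2 625/4 dx = 3125/8.
  Sum: 5625/8 − 9375/4 + 34375/12 − 3125/2 + 3125/8 = 625/12.
∫_0^5/2 u² dx = 15625/672, so ||u||_L² = 125*sqrt(42)/168.
∫_0^5/2 (u')² dx = 625/12, so ||u'||_L² = 25*sqrt(3)/6.
Ratio ||u||_L² / ||u'||_L² = 5*sqrt(14)/28.
Sharp Poincaré constant on H^1_0(0, 5/2) is C_P = L/π = 5/(2*π), achieved by sin(2*π/5·x).
A polynomial bump cannot attain the sharp Poincaré constant (only the first sine eigenfunction does), so the ratio is strictly less than C_P, consistent with ||u||_L² ≤ C_P ||u'||_L².


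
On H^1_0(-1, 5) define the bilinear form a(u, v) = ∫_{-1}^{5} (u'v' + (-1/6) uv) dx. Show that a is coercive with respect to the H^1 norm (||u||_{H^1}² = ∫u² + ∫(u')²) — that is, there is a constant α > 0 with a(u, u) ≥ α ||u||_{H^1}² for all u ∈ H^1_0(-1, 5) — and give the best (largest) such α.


α = (-6 + π^2)/(π^2 + 36)

Coercivity of a(·,·) on H^1_0(-1, 5) means a(u, u) ≥ α ||u||_{H^1}² for every u ∈ H^1_0.
The interval has length L = 6, and Poincaré/coercivity depend only on L. Here a(u, u) = ∫(u')² + (-1/6)·∫u².
Here c = -1/6 < 0 with |c| < (π/L)² = π^2/36, so coercivity still holds. The condition a(u,u) ≥ α||u||_{H^1}² reads (1−α)∫(u')² ≥ (α−c)∫u². Any admissible α is ≤ 1 (rapidly oscillating u have ∫u²/∫(u')² → 0), and α = 1 would force 0 ≥ (1−c)∫u², impossible since c < 1; so 1−α > 0. By the sharp Poincaré inequality on H^1_0 of an interval of length L, ∫(u')² ≥ (π/L)²∫u² with equality for the first sine mode sin(π(x−x₀)/L) (x₀ the left endpoint), so the inequality holds for all u iff (1−α)(π/L)² ≥ α − c, i.e. α ≤ ((π/L)² + c)/((π/L)² + 1) = (1 + c(L/π)²)/(1 + (L/π)²). (Direct route, valid since c ≤ 0: Poincaré gives c∫u² ≥ c(L/π)²∫(u')², so a(u,u) ≥ (1 + c(L/π)²)∫(u')², while ||u||_{H^1}² ≤ (1 + (L/π)²)∫(u')²; dividing yields the same α.) With (π/L)² = π^2/36 and c = -1/6, the largest admissible constant is α = ((π/L)² + c)/((π/L)² + 1).
Simplifying, α = (-6 + π^2)/(π^2 + 36).


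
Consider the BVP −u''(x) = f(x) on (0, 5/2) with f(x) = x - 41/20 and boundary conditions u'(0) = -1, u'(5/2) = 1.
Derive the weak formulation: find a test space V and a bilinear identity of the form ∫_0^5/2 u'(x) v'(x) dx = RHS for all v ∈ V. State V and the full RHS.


V = H^1(0, 5/2) (v unrestricted at boundary; u is determined up to an additive constant); weak form: ∫_0^5/2 u'v' dx = ∫_0^5/2 (x - 41/20) v dx + v(5/2) + v(0) for all v ∈ V.

Multiply both sides by a test function v and integrate from 0 to 5/2:
  ∫_0^5/2 −u''(x) v(x) dx = ∫_0^5/2 f(x) v(x) dx.
Integrate the LHS by parts once:
  ∫_0^5/2 −u'' v dx = −[u'(x) v(x)]_0^5/2 + ∫_0^5/2 u'(x) v'(x) dx.
Thus ∫_0^5/2 u'(x) v'(x) dx = ∫_0^5/2 f(x) v(x) dx + [u'(x) v(x)]_0^5/2.
Choose V so that boundary terms are either known or forced to vanish.
u has inhomogeneous Neumann u'(0) = -1, u'(5/2) = 1. [u' v]_0^5/2 = (1)·v(5/2) − (-1)·v(0) = v(5/2) + v(0). Take V = H^1(0, 5/2); boundary term becomes part of RHS.
Weak formulation: find u (satisfying any essential BC) such that ∫_0^5/2 u'(x) v'(x) dx = ∫_0^5/2 f v dx + v(5/2) + v(0) for all v ∈ V (Neumann data are natural BCs: they enter the RHS as boundary terms).
Substituting f(x) = x - 41/20, the right-hand side is ∫_0^5/2 (x - 41/20) v dx + v(5/2) + v(0).
Compatibility check (pure Neumann): taking v ≡ 1 ∈ V gives 0 = ∫_0^5/2 f dx + (1) − (-1), i.e. ∫_0^5/2 f dx must equal u'(0) − u'(5/2) = -2. Indeed ∫_0^5/2 (x - 41/20) dx = -2, so the data are compatible. The solution is then unique only up to an additive constant (fix it e.g. by requiring ∫_0^5/2 u dx = 0).
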